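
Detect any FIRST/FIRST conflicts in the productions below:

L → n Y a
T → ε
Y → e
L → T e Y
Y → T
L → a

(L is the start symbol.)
FIRST sets of the non-terminals at (or reachable through a nullable prefix from) the front of some alternative:
  FIRST(T) = { ε }

Productions for L:
  L → n Y a: FIRST = { 'n' }
  L → T e Y: FIRST = { 'e' }
  L → a: FIRST = { 'a' }
Productions for Y:
  Y → e: FIRST = { 'e' }
  Y → T: FIRST = { ε }
T has only one production, so no FIRST/FIRST conflict is possible there.

All alternatives of each non-terminal have pairwise disjoint FIRST sets.

Answer: No FIRST/FIRST conflicts.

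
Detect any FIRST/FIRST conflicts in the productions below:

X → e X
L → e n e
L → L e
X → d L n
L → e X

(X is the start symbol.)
FIRST sets of the non-terminals at (or reachable through a nullable prefix from) the front of some alternative:
  FIRST(L) = { 'e' }

Productions for X:
  X → e X: FIRST = { 'e' }
  X → d L n: FIRST = { 'd' }
Productions for L:
  L → e n e: FIRST = { 'e' }
  L → L e: FIRST = { 'e' }
  L → e X: FIRST = { 'e' }

Conflict for L: L → e n e and L → L e
  Overlap: { 'e' }
Conflict for L: L → e n e and L → e X
  Overlap: { 'e' }
Conflict for L: L → L e and L → e X
  Overlap: { 'e' }

Answer: Yes. L → e n e / L → L e on { 'e' }; L → e n e / L → e X on { 'e' }; L → L e / L → e X on { 'e' }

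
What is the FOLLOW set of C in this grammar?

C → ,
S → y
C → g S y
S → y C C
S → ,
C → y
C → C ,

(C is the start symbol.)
C is the start symbol, so $ ∈ FOLLOW(C).
In S → y C C: C is followed by C, add FIRST(C) \ {ε} = { ',', 'g', 'y' }
In S → y C C: C is at the end, add FOLLOW(S)
In C → C ,: C is followed by ',', add FIRST(',') \ {ε} = { ',' }

The FOLLOW sets referred to above (computed the same way, to a fixed point):
  FOLLOW(S) = { 'y' }

Taking the union: FOLLOW(C) = { $, ',', 'g', 'y' }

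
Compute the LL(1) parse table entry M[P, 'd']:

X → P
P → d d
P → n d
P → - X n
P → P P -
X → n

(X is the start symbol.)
P → d d, P → P P -

To find M[P, 'd'], we find productions for P where 'd' is in the predict set (PREDICT(N → α) = (FIRST(α) \ {ε}) ∪ (FOLLOW(N) if α ⇒* ε)).

Relevant sets:
  FIRST(P) = { '-', 'd', 'n' }

P → d d: PREDICT = { 'd' }
  'd' is in predict set, so this production goes in M[P, 'd']
P → n d: PREDICT = { 'n' }
P → - X n: PREDICT = { '-' }
P → P P -: PREDICT = { '-', 'd', 'n' }
  'd' is in predict set, so this production goes in M[P, 'd']

M[P, 'd'] = P → d d, P → P P -  (a multiply-defined cell — the grammar is not LL(1))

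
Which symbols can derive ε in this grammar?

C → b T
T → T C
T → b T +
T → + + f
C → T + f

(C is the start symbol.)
There are no ε-productions, so no non-terminal can derive ε.
No non-terminals are nullable.

Answer: None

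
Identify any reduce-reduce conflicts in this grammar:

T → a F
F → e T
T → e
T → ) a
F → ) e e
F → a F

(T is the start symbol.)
No reduce-reduce conflicts

Augment with T' → T and build the canonical LR(0) collection (I0 = CLOSURE({[T' → . T]}), then GOTO on every symbol after a dot until no new states appear). It has 14 states:
  I0: { [T → . ) a], [T → . a F], [T → . e], [T' → . T] }  — shift
  I1: { [T → ) . a] }  — shift
  I2: { [T' → T .] }  — accept
  I3: { [F → . ) e e], [F → . a F], [F → . e T], [T → a . F] }  — shift
  I4: { [T → e .] }  — reduce
  I5: { [F → ) . e e] }  — shift
  I6: { [T → a F .] }  — reduce
  I7: { [F → . ) e e], [F → . a F], [F → . e T], [F → a . F] }  — shift
  I8: { [F → e . T], [T → . ) a], [T → . a F], [T → . e] }  — shift
  I9: { [F → e T .] }  — reduce
  I10: { [F → a F .] }  — reduce
  I11: { [F → ) e . e] }  — shift
  I12: { [F → ) e e .] }  — reduce
  I13: { [T → ) a .] }  — reduce

No state contains more than one complete item.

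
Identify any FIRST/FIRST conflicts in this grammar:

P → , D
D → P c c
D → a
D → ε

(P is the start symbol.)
No FIRST/FIRST conflicts.

FIRST sets of the non-terminals at (or reachable through a nullable prefix from) the front of some alternative:
  FIRST(P) = { ',' }

Productions for D:
  D → P c c: FIRST = { ',' }
  D → a: FIRST = { 'a' }
  D → ε: FIRST = { ε }
P has only one production, so no FIRST/FIRST conflict is possible there.

All alternatives of each non-terminal have pairwise disjoint FIRST sets.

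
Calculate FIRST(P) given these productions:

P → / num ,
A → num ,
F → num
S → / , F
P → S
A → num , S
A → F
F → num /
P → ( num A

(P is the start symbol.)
FIRST sets of the other non-terminals involved (by the same procedure, iterated to a fixed point):
  FIRST(S) = { '/' }

From P → / num ,:
  - '/' is a terminal: add '/' and stop
From P → S:
  - S is a non-terminal: add FIRST(S) \ {ε} = { '/' }
    S is not nullable, so stop
From P → ( num A:
  - '(' is a terminal: add '(' and stop

Collecting: FIRST(P) = { '(', '/' }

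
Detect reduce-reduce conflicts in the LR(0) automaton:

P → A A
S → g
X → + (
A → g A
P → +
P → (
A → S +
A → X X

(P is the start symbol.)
A reduce-reduce conflict occurs when an LR(0) state has two complete items [A → α .] and [B → β .] — both call for a reduction, and with no lookahead the parser cannot choose between them.

Augment with P' → P and build the canonical LR(0) collection (I0 = CLOSURE({[P' → . P]}), then GOTO on every symbol after a dot until no new states appear). It has 14 states:
  I0: { [A → . S +], [A → . X X], [A → . g A], [P → . (], [P → . +], [P → . A A], [P' → . P], [S → . g], [X → . + (] }  — shift
  I1: { [P → ( .] }  — reduce
  I2: { [P → + .], [X → + . (] }  — shift, reduce
  I3: { [A → . S +], [A → . X X], [A → . g A], [P → A . A], [S → . g], [X → . + (] }  — shift
  I4: { [P' → P .] }  — accept
  I5: { [A → S . +] }  — shift
  I6: { [A → X . X], [X → . + (] }  — shift
  I7: { [A → . S +], [A → . X X], [A → . g A], [A → g . A], [S → . g], [S → g .], [X → . + (] }  — shift, reduce
  I8: { [X → + . (] }  — shift
  I9: { [A → g A .] }  — reduce
  I10: { [X → + ( .] }  — reduce
  I11: { [A → X X .] }  — reduce
  I12: { [A → S + .] }  — reduce
  I13: { [P → A A .] }  — reduce

No state contains more than one complete item.

Answer: No reduce-reduce conflicts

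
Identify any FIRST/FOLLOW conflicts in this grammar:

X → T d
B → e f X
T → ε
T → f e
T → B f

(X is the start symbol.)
No FIRST/FOLLOW conflicts.

A FIRST/FOLLOW conflict occurs when a non-terminal N has a nullable alternative N → β (β ⇒* ε) and another alternative N → α with FIRST(α) ∩ FOLLOW(N) ≠ ∅: on such a lookahead the parser cannot decide between expanding α and letting N vanish via β.

Nullable non-terminals: T.
FIRST sets used below: FIRST(B) = { 'e' }

T: nullable alternative(s) T → ε; FOLLOW(T) = { 'd' }
  T → ε: FIRST \ {ε} = { } — this is the only nullable alternative, skip
  T → f e: FIRST \ {ε} = { 'f' } — disjoint from FOLLOW(T)
  T → B f: FIRST \ {ε} = { 'e' } — disjoint from FOLLOW(T)

B, X have no nullable alternative, so no FIRST/FOLLOW check is needed there.

No FIRST/FOLLOW conflicts found.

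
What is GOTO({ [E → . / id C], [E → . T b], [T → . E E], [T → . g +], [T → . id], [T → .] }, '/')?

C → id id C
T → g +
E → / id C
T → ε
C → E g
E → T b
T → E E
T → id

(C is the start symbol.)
GOTO(I, '/') = CLOSURE({ [A → αX.β] : [A → α.Xβ] ∈ I, X = '/' })

Items with dot before '/', with the dot advanced:
  [E → . / id C] → [E → / . id C]
Closure adds nothing (no advanced item has the dot before a non-terminal).

GOTO = { [E → / . id C] }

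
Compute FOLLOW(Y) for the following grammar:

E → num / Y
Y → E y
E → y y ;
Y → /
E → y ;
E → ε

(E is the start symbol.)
To compute FOLLOW(Y), find every occurrence of Y on a right-hand side N → α Y β: add FIRST(β) \ {ε}, and if β is empty or nullable also add FOLLOW(N). Iterate to a fixed point.

In E → num / Y: Y is at the end, add FOLLOW(E)

The FOLLOW sets referred to above (computed the same way, to a fixed point):
  FOLLOW(E) = { $, 'y' }

Taking the union: FOLLOW(Y) = { $, 'y' }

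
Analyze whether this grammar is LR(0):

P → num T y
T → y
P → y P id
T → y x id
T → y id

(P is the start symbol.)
No. Shift-reduce conflict between [T → y .] and [T → y . id]

Augment with P' → P and build the canonical LR(0) collection (I0 = CLOSURE({[P' → . P]}), then GOTO on every symbol after a dot until no new states appear). It has 12 states:
  I0: { [P → . num T y], [P → . y P id], [P' → . P] }  — shift
  I1: { [P' → P .] }  — accept
  I2: { [P → num . T y], [T → . y id], [T → . y x id], [T → . y] }  — shift
  I3: { [P → . num T y], [P → . y P id], [P → y . P id] }  — shift
  I4: { [P → y P . id] }  — shift
  I5: { [P → y P id .] }  — reduce
  I6: { [P → num T . y] }  — shift
  I7: { [T → y . id], [T → y . x id], [T → y .] }  — shift, reduce
  I8: { [T → y id .] }  — reduce
  I9: { [T → y x . id] }  — shift
  I10: { [T → y x id .] }  — reduce
  I11: { [P → num T y .] }  — reduce

Conflict in state I7:
  Shift-reduce conflict between [T → y .] and [T → y . id]
So the grammar is NOT LR(0).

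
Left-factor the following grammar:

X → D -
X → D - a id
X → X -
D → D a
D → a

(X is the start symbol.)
Left-factoring transforms A → αβ₁ | αβ₂ into A → αA' and A' → β₁ | β₂
(α is the longest common prefix among the alternatives). Repeat until
no nonterminal has two alternatives with a common prefix.

Round 1: X has alternatives sharing prefix 'D -'. Introduce X': X → D - X'
  Add: X' → ε
  Add: X' → a id

No remaining common prefixes — done.

Resulting grammar:
X → D - X'
X' → ε
X' → a id
X → X -
D → D a
D → a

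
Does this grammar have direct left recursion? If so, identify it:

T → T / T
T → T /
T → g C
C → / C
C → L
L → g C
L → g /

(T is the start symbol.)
Direct left recursion occurs when N → N α for some non-terminal N (the right-hand side begins with the left-hand side itself).

T → T / T: LEFT RECURSIVE (starts with T)
T → T /: LEFT RECURSIVE (starts with T)
T → g C: starts with g
C → / C: starts with '/'
C → L: starts with L
L → g C: starts with g
L → g /: starts with g

The grammar has direct left recursion on: T.

Answer: Yes, T is left-recursive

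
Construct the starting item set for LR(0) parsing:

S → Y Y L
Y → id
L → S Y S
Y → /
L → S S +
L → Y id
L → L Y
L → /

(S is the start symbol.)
First, augment the grammar with S' → S
I₀ = CLOSURE({ [S' → . S] }):
  [S' → . S] has the dot before S: add [S → . Y Y L]
  [S → . Y Y L] has the dot before Y: add [Y → . id], [Y → . /]
No further items can be added.

I₀ = { [S → . Y Y L], [S' → . S], [Y → . /], [Y → . id] }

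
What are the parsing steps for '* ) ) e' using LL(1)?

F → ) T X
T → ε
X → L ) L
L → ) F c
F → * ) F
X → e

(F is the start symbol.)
LL(1) parsing maintains a stack (initially the start symbol over $) and the input. At each step: if the stack top is a terminal, match it against the current input token; if it is a non-terminal N, replace it with the RHS of M[N, lookahead] (the unique production whose predict set contains the lookahead).

Stack is shown with the top on the left.

Stack    Input      Action
--------------------------
F $      * ) ) e $  output F → * ) F
* ) F $  * ) ) e $  match '*'
) F $    ) ) e $    match ')'
F $      ) e $      output F → ) T X
) T X $  ) e $      match ')'
T X $    e $        output T → ε
X $      e $        output X → e
e $      e $        match 'e'
$        $          accept

The string is accepted.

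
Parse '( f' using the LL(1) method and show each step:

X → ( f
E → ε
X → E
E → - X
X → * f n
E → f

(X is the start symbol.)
Stack is shown with the top on the left.

Stack  Input  Action
--------------------
X $    ( f $  output X → ( f
( f $  ( f $  match '('
f $    f $    match 'f'
$      $      accept

The string is accepted.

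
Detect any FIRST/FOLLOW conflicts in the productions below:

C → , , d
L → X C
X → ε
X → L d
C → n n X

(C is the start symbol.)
Yes. X → L d with FOLLOW(X) on { ',', 'n' }

A FIRST/FOLLOW conflict occurs when a non-terminal N has a nullable alternative N → β (β ⇒* ε) and another alternative N → α with FIRST(α) ∩ FOLLOW(N) ≠ ∅: on such a lookahead the parser cannot decide between expanding α and letting N vanish via β.

Nullable non-terminals: X.
FIRST sets used below: FIRST(L) = { ',', 'n' }

X: nullable alternative(s) X → ε; FOLLOW(X) = { $, ',', 'd', 'n' }
  X → ε: FIRST \ {ε} = { } — this is the only nullable alternative, skip
  X → L d: FIRST \ {ε} = { ',', 'n' } — overlaps FOLLOW(X) on { ',', 'n' }: CONFLICT

C, L have no nullable alternative, so no FIRST/FOLLOW check is needed there.

So the grammar has 1 FIRST/FOLLOW conflict (marked CONFLICT above).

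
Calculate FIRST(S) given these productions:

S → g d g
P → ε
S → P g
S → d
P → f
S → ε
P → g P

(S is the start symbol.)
{ 'd', 'f', 'g', ε }

FIRST sets of the other non-terminals involved (by the same procedure, iterated to a fixed point):
  FIRST(P) = { 'f', 'g', ε }

From S → g d g:
  - g is a terminal: add 'g' and stop
From S → P g:
  - P is a non-terminal: add FIRST(P) \ {ε} = { 'f', 'g' }
    P is nullable, so continue to the next symbol
  - g is a terminal: add 'g' and stop
From S → d:
  - d is a terminal: add 'd' and stop
From S → ε:
  - ε-production, so ε ∈ FIRST(S)

Collecting: FIRST(S) = { 'd', 'f', 'g', ε }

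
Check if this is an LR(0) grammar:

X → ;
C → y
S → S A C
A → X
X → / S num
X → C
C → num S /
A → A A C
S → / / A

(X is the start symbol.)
A grammar is LR(0) if no state in the canonical LR(0) collection has:
  - both a shift item (dot before a terminal) and a complete item (shift-reduce conflict), or
  - two or more complete items (reduce-reduce conflict; the accept item [X' → X .] counts as a complete item here).

Augment with X' → X and build the canonical LR(0) collection (I0 = CLOSURE({[X' → . X]}), then GOTO on every symbol after a dot until no new states appear). It has 19 states:
  I0: { [C → . num S /], [C → . y], [X → . / S num], [X → . ;], [X → . C], [X' → . X] }  — shift
  I1: { [S → . / / A], [S → . S A C], [X → / . S num] }  — shift
  I2: { [X → ; .] }  — reduce
  I3: { [X → C .] }  — reduce
  I4: { [X' → X .] }  — accept
  I5: { [C → num . S /], [S → . / / A], [S → . S A C] }  — shift
  I6: { [C → y .] }  — reduce
  I7: { [S → / . / A] }  — shift
  I8: { [A → . A A C], [A → . X], [C → . num S /], [C → . y], [C → num S . /], [S → S . A C], [X → . / S num], [X → . ;], [X → . C] }  — shift
  I9: { [C → num S / .], [S → . / / A], [S → . S A C], [X → / . S num] }  — shift, reduce
  I10: { [A → . A A C], [A → . X], [A → A . A C], [C → . num S /], [C → . y], [S → S A . C], [X → . / S num], [X → . ;], [X → . C] }  — shift
  I11: { [A → X .] }  — reduce
  I12: { [A → . A A C], [A → . X], [A → A . A C], [A → A A . C], [C → . num S /], [C → . y], [X → . / S num], [X → . ;], [X → . C] }  — shift
  I13: { [S → S A C .], [X → C .] }  — 2 reduces
  I14: { [A → A A C .], [X → C .] }  — 2 reduces
  I15: { [A → . A A C], [A → . X], [C → . num S /], [C → . y], [S → S . A C], [X → . / S num], [X → . ;], [X → . C], [X → / S . num] }  — shift
  I16: { [C → num . S /], [S → . / / A], [S → . S A C], [X → / S num .] }  — shift, reduce
  I17: { [A → . A A C], [A → . X], [C → . num S /], [C → . y], [S → / / . A], [X → . / S num], [X → . ;], [X → . C] }  — shift
  I18: { [A → . A A C], [A → . X], [A → A . A C], [C → . num S /], [C → . y], [S → / / A .], [X → . / S num], [X → . ;], [X → . C] }  — shift, reduce

Conflict in state I9:
  Shift-reduce conflict between [C → num S / .] and [S → . / / A]
So the grammar is NOT LR(0).

Answer: No. Shift-reduce conflict between [C → num S / .] and [S → . / / A]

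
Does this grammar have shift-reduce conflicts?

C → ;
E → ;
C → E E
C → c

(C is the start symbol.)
No shift-reduce conflicts

Augment with C' → C and build the canonical LR(0) collection (I0 = CLOSURE({[C' → . C]}), then GOTO on every symbol after a dot until no new states appear). It has 7 states:
  I0: { [C → . ;], [C → . E E], [C → . c], [C' → . C], [E → . ;] }  — shift
  I1: { [C → ; .], [E → ; .] }  — 2 reduces
  I2: { [C' → C .] }  — accept
  I3: { [C → E . E], [E → . ;] }  — shift
  I4: { [C → c .] }  — reduce
  I5: { [E → ; .] }  — reduce
  I6: { [C → E E .] }  — reduce

No state contains both a complete item and a shift item.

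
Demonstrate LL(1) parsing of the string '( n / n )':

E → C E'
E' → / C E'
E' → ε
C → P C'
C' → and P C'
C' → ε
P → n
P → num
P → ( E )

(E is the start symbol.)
Stack is shown with the top on the left.

Stack              Input        Action
--------------------------------------
E $                ( n / n ) $  output E → C E'
C E' $             ( n / n ) $  output C → P C'
P C' E' $          ( n / n ) $  output P → ( E )
( E ) C' E' $      ( n / n ) $  match '('
E ) C' E' $        n / n ) $    output E → C E'
C E' ) C' E' $     n / n ) $    output C → P C'
P C' E' ) C' E' $  n / n ) $    output P → n
n C' E' ) C' E' $  n / n ) $    match 'n'
C' E' ) C' E' $    / n ) $      output C' → ε
E' ) C' E' $       / n ) $      output E' → / C E'
/ C E' ) C' E' $   / n ) $      match '/'
C E' ) C' E' $     n ) $        output C → P C'
P C' E' ) C' E' $  n ) $        output P → n
n C' E' ) C' E' $  n ) $        match 'n'
C' E' ) C' E' $    ) $          output C' → ε
E' ) C' E' $       ) $          output E' → ε
) C' E' $          ) $          match ')'
C' E' $            $            output C' → ε
E' $               $            output E' → ε
$                  $            accept

The string is accepted.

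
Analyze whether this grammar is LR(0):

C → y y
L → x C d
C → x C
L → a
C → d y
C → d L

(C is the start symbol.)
Yes, the grammar is LR(0)

A grammar is LR(0) if no state in the canonical LR(0) collection has:
  - both a shift item (dot before a terminal) and a complete item (shift-reduce conflict), or
  - two or more complete items (reduce-reduce conflict; the accept item [C' → C .] counts as a complete item here).

Augment with C' → C and build the canonical LR(0) collection (I0 = CLOSURE({[C' → . C]}), then GOTO on every symbol after a dot until no new states appear). It has 13 states:
  I0: { [C → . d L], [C → . d y], [C → . x C], [C → . y y], [C' → . C] }  — shift
  I1: { [C' → C .] }  — accept
  I2: { [C → d . L], [C → d . y], [L → . a], [L → . x C d] }  — shift
  I3: { [C → . d L], [C → . d y], [C → . x C], [C → . y y], [C → x . C] }  — shift
  I4: { [C → y . y] }  — shift
  I5: { [C → y y .] }  — reduce
  I6: { [C → x C .] }  — reduce
  I7: { [C → d L .] }  — reduce
  I8: { [L → a .] }  — reduce
  I9: { [C → . d L], [C → . d y], [C → . x C], [C → . y y], [L → x . C d] }  — shift
  I10: { [C → d y .] }  — reduce
  I11: { [L → x C . d] }  — shift
  I12: { [L → x C d .] }  — reduce

Every state is either a pure shift/goto state or contains exactly one complete item and nothing to shift — no conflicts. The grammar is LR(0).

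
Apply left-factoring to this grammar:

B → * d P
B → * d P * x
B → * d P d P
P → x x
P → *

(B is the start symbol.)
Left-factoring transforms A → αβ₁ | αβ₂ into A → αA' and A' → β₁ | β₂
(α is the longest common prefix among the alternatives). Repeat until
no nonterminal has two alternatives with a common prefix.

Round 1: B has alternatives sharing prefix '* d P'. Introduce B': B → * d P B'
  Add: B' → ε
  Add: B' → * x
  Add: B' → d P

No remaining common prefixes — done.

Resulting grammar:
B → * d P B'
B' → ε
B' → * x
B' → d P
P → x x
P → *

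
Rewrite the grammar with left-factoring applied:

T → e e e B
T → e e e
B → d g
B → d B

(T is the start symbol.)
T → e e e T'
T' → B
T' → ε
B → d B'
B' → g
B' → B

Left-factoring transforms A → αβ₁ | αβ₂ into A → αA' and A' → β₁ | β₂
(α is the longest common prefix among the alternatives). Repeat until
no nonterminal has two alternatives with a common prefix.

Round 1: T has alternatives sharing prefix 'e e e'. Introduce T': T → e e e T'
  Add: T' → B
  Add: T' → ε

Round 2: B has alternatives sharing prefix 'd'. Introduce B': B → d B'
  Add: B' → g
  Add: B' → B

No remaining common prefixes — done.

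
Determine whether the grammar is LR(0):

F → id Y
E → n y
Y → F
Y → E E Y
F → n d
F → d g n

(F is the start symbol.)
Yes, the grammar is LR(0)

Augment with F' → F and build the canonical LR(0) collection (I0 = CLOSURE({[F' → . F]}), then GOTO on every symbol after a dot until no new states appear). It has 16 states:
  I0: { [F → . d g n], [F → . id Y], [F → . n d], [F' → . F] }  — shift
  I1: { [F' → F .] }  — accept
  I2: { [F → d . g n] }  — shift
  I3: { [E → . n y], [F → . d g n], [F → . id Y], [F → . n d], [F → id . Y], [Y → . E E Y], [Y → . F] }  — shift
  I4: { [F → n . d] }  — shift
  I5: { [F → n d .] }  — reduce
  I6: { [E → . n y], [Y → E . E Y] }  — shift
  I7: { [Y → F .] }  — reduce
  I8: { [F → id Y .] }  — reduce
  I9: { [E → n . y], [F → n . d] }  — shift
  I10: { [E → n y .] }  — reduce
  I11: { [E → . n y], [F → . d g n], [F → . id Y], [F → . n d], [Y → . E E Y], [Y → . F], [Y → E E . Y] }  — shift
  I12: { [E → n . y] }  — shift
  I13: { [Y → E E Y .] }  — reduce
  I14: { [F → d g . n] }  — shift
  I15: { [F → d g n .] }  — reduce

Every state is either a pure shift/goto state or contains exactly one complete item and nothing to shift — no conflicts. The grammar is LR(0).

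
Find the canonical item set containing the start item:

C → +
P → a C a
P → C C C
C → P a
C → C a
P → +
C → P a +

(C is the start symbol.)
First, augment the grammar with C' → C
I₀ = CLOSURE({ [C' → . C] }):
  [C' → . C] has the dot before C: add [C → . +], [C → . P a], [C → . C a], [C → . P a +]
  [C → . P a] has the dot before P: add [P → . a C a], [P → . C C C], [P → . +]
No further items can be added.

I₀ = { [C → . +], [C → . C a], [C → . P a +], [C → . P a], [C' → . C], [P → . +], [P → . C C C], [P → . a C a] }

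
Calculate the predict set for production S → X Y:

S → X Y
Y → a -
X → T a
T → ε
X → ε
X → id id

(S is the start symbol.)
{ 'a', 'id' }

PREDICT(S → X Y) = (FIRST(RHS) \ {ε}) ∪ (FOLLOW(S) if ε ∈ FIRST(RHS), i.e. RHS ⇒* ε)
FIRST(X) = { 'a', 'id', ε }
FIRST(Y) = { 'a' }
FIRST(X Y) = { 'a', 'id' }
ε ∉ FIRST(X Y), so FOLLOW(S) is not added.
PREDICT(S → X Y) = { 'a', 'id' }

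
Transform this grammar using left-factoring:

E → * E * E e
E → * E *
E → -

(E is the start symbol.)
E → * E * E'
E' → E e
E' → ε
E → -

Left-factoring transforms A → αβ₁ | αβ₂ into A → αA' and A' → β₁ | β₂
(α is the longest common prefix among the alternatives). Repeat until
no nonterminal has two alternatives with a common prefix.

Round 1: E has alternatives sharing prefix '* E *'. Introduce E': E → * E * E'
  Add: E' → E e
  Add: E' → ε

No remaining common prefixes — done.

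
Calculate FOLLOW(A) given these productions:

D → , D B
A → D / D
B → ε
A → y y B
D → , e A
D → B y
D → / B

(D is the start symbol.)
{ $, '/' }

To compute FOLLOW(A), find every occurrence of A on a right-hand side N → α A β: add FIRST(β) \ {ε}, and if β is empty or nullable also add FOLLOW(N). Iterate to a fixed point.

In D → , e A: A is at the end, add FOLLOW(D)

The FOLLOW sets referred to above (computed the same way, to a fixed point):
  FOLLOW(D) = { $, '/' }

Taking the union: FOLLOW(A) = { $, '/' }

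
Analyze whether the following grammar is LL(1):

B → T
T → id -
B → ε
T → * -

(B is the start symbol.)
Yes, the grammar is LL(1).

Relevant sets:
  FIRST(T) = { '*', 'id' }
  FOLLOW(B) = { $ }

For B:
  PREDICT(B → T) = { '*', 'id' }
  PREDICT(B → ε) = { $ }
For T:
  PREDICT(T → id '-') = { 'id' }
  PREDICT(T → '*' '-') = { '*' }

All predict sets are disjoint. The grammar IS LL(1).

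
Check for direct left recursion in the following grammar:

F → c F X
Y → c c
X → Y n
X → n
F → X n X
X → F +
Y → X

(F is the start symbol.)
Direct left recursion occurs when N → N α for some non-terminal N (the right-hand side begins with the left-hand side itself).

F → c F X: starts with c
Y → c c: starts with c
X → Y n: starts with Y
X → n: starts with n
F → X n X: starts with X
X → F +: starts with F
Y → X: starts with X

No direct left recursion found.

Answer: No direct left recursion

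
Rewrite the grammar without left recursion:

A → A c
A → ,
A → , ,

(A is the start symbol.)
A is directly left-recursive. The standard transformation for
  A → A α₁ | ... | A α_m | β₁ | ... | β_n
is
  A  → β₁ A' | ... | β_n A'
  A' → α₁ A' | ... | α_m A' | ε

A → , becomes A → , A'
A → , , becomes A → , , A'
A → A c becomes A' → c A'
Add A' → ε

Resulting grammar:
A → , A'
A → , , A'
A' → c A'
A' → ε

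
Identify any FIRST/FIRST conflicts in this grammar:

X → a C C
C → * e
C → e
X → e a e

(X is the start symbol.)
Productions for X:
  X → a C C: FIRST = { 'a' }
  X → e a e: FIRST = { 'e' }
Productions for C:
  C → * e: FIRST = { '*' }
  C → e: FIRST = { 'e' }

All alternatives of each non-terminal have pairwise disjoint FIRST sets.

Answer: No FIRST/FIRST conflicts.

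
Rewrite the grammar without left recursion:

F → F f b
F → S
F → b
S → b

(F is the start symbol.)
F → S F'
F → b F'
F' → f b F'
F' → ε
S → b

F is directly left-recursive. The standard transformation for
  A → A α₁ | ... | A α_m | β₁ | ... | β_n
is
  A  → β₁ A' | ... | β_n A'
  A' → α₁ A' | ... | α_m A' | ε

F → S becomes F → S F'
F → b becomes F → b F'
F → F f b becomes F' → f b F'
Add F' → ε

Productions for other non-terminals are unchanged:
  S → b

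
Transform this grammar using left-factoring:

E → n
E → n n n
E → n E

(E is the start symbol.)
Left-factoring transforms A → αβ₁ | αβ₂ into A → αA' and A' → β₁ | β₂
(α is the longest common prefix among the alternatives). Repeat until
no nonterminal has two alternatives with a common prefix.

Round 1: E has alternatives sharing prefix 'n'. Introduce E': E → n E'
  Add: E' → ε
  Add: E' → n n
  Add: E' → E

No remaining common prefixes — done.

Resulting grammar:
E → n E'
E' → ε
E' → n n
E' → E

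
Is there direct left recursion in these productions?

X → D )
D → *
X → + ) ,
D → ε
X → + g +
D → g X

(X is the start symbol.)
Direct left recursion occurs when N → N α for some non-terminal N (the right-hand side begins with the left-hand side itself).

X → D ): starts with D
D → *: starts with '*'
X → + ) ,: starts with '+'
D → ε: starts with ε
X → + g +: starts with '+'
D → g X: starts with g

No direct left recursion found.

Answer: No direct left recursion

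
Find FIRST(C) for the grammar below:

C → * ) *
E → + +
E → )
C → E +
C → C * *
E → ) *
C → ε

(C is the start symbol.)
To compute FIRST(C), examine every production with C on the left-hand side, reading each right-hand side left to right until a non-nullable symbol is reached.

FIRST sets of the other non-terminals involved (by the same procedure, iterated to a fixed point):
  FIRST(E) = { ')', '+' }

From C → * ) *:
  - '*' is a terminal: add '*' and stop
From C → E +:
  - E is a non-terminal: add FIRST(E) \ {ε} = { ')', '+' }
    E is not nullable, so stop
From C → C * *:
  - C is the symbol being defined: contributes nothing new
    C is nullable, so continue to the next symbol
  - '*' is a terminal: add '*' and stop
From C → ε:
  - ε-production, so ε ∈ FIRST(C)

Collecting: FIRST(C) = { ')', '*', '+', ε }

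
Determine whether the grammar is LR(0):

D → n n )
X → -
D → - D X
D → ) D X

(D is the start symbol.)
Yes, the grammar is LR(0)

A grammar is LR(0) if no state in the canonical LR(0) collection has:
  - both a shift item (dot before a terminal) and a complete item (shift-reduce conflict), or
  - two or more complete items (reduce-reduce conflict; the accept item [D' → D .] counts as a complete item here).

Augment with D' → D and build the canonical LR(0) collection (I0 = CLOSURE({[D' → . D]}), then GOTO on every symbol after a dot until no new states appear). It has 12 states:
  I0: { [D → . ) D X], [D → . - D X], [D → . n n )], [D' → . D] }  — shift
  I1: { [D → ) . D X], [D → . ) D X], [D → . - D X], [D → . n n )] }  — shift
  I2: { [D → - . D X], [D → . ) D X], [D → . - D X], [D → . n n )] }  — shift
  I3: { [D' → D .] }  — accept
  I4: { [D → n . n )] }  — shift
  I5: { [D → n n . )] }  — shift
  I6: { [D → n n ) .] }  — reduce
  I7: { [D → - D . X], [X → . -] }  — shift
  I8: { [X → - .] }  — reduce
  I9: { [D → - D X .] }  — reduce
  I10: { [D → ) D . X], [X → . -] }  — shift
  I11: { [D → ) D X .] }  — reduce

Every state is either a pure shift/goto state or contains exactly one complete item and nothing to shift — no conflicts. The grammar is LR(0).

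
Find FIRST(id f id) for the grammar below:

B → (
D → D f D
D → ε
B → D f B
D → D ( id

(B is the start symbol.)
{ 'id' }

To compute FIRST(id f id), process the symbols left to right:
Symbol id is a terminal. Add 'id' and stop.
FIRST(id f id) = { 'id' }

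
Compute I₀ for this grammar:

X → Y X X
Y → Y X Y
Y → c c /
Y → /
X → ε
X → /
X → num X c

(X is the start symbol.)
First, augment the grammar with X' → X
I₀ = CLOSURE({ [X' → . X] }):
  [X' → . X] has the dot before X: add [X → . Y X X], [X → .], [X → . /], [X → . num X c]
  [X → . Y X X] has the dot before Y: add [Y → . Y X Y], [Y → . c c /], [Y → . /]
No further items can be added.

I₀ = { [X → . /], [X → . Y X X], [X → . num X c], [X → .], [X' → . X], [Y → . /], [Y → . Y X Y], [Y → . c c /] }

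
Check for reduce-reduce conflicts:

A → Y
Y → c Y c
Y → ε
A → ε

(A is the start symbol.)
Yes — I0: [A → .] vs [Y → .]

A reduce-reduce conflict occurs when an LR(0) state has two complete items [A → α .] and [B → β .] — both call for a reduction, and with no lookahead the parser cannot choose between them.

Augment with A' → A and build the canonical LR(0) collection (I0 = CLOSURE({[A' → . A]}), then GOTO on every symbol after a dot until no new states appear). It has 6 states:
  I0: { [A → . Y], [A → .], [A' → . A], [Y → . c Y c], [Y → .] }  — shift, 2 reduces
  I1: { [A' → A .] }  — accept
  I2: { [A → Y .] }  — reduce
  I3: { [Y → . c Y c], [Y → .], [Y → c . Y c] }  — shift, reduce
  I4: { [Y → c Y . c] }  — shift
  I5: { [Y → c Y c .] }  — reduce

I0 contains complete items [A → .], [Y → .] — reduce-reduce conflict.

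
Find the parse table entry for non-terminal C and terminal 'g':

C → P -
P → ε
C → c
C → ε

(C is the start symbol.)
Empty (error entry)

To find M[C, 'g'], we find productions for C where 'g' is in the predict set (PREDICT(N → α) = (FIRST(α) \ {ε}) ∪ (FOLLOW(N) if α ⇒* ε)).

Relevant sets:
  FIRST(P) = { ε }
  FOLLOW(C) = { $ }

C → P -: PREDICT = { '-' }
C → c: PREDICT = { 'c' }
C → ε: PREDICT = { $ }

M[C, 'g'] is empty (no production applies)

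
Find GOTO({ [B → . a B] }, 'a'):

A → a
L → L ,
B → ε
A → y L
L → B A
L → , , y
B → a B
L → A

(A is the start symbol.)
GOTO(I, 'a') = CLOSURE({ [A → αX.β] : [A → α.Xβ] ∈ I, X = 'a' })

Items with dot before 'a', with the dot advanced:
  [B → . a B] → [B → a . B]
Closure of the advanced items:
  [B → a . B] has the dot before B: add [B → .], [B → . a B]

GOTO = { [B → . a B], [B → .], [B → a . B] }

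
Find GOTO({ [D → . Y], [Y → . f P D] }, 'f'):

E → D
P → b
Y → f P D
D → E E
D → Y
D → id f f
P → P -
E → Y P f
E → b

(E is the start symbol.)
{ [P → . P -], [P → . b], [Y → f . P D] }

GOTO(I, 'f') = CLOSURE({ [A → αX.β] : [A → α.Xβ] ∈ I, X = 'f' })

Items with dot before 'f', with the dot advanced:
  [Y → . f P D] → [Y → f . P D]
Closure of the advanced items:
  [Y → f . P D] has the dot before P: add [P → . b], [P → . P -]

GOTO = { [P → . P -], [P → . b], [Y → f . P D] }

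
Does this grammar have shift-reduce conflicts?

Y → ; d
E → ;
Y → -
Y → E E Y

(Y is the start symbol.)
A shift-reduce conflict occurs when an LR(0) state has both:
  - a complete (reduce) item [A → α .] (dot at the end), and
  - a shift item [B → β . c γ] (dot before a terminal).

Augment with Y' → Y and build the canonical LR(0) collection (I0 = CLOSURE({[Y' → . Y]}), then GOTO on every symbol after a dot until no new states appear). It has 9 states:
  I0: { [E → . ;], [Y → . -], [Y → . ; d], [Y → . E E Y], [Y' → . Y] }  — shift
  I1: { [Y → - .] }  — reduce
  I2: { [E → ; .], [Y → ; . d] }  — shift, reduce
  I3: { [E → . ;], [Y → E . E Y] }  — shift
  I4: { [Y' → Y .] }  — accept
  I5: { [E → ; .] }  — reduce
  I6: { [E → . ;], [Y → . -], [Y → . ; d], [Y → . E E Y], [Y → E E . Y] }  — shift
  I7: { [Y → E E Y .] }  — reduce
  I8: { [Y → ; d .] }  — reduce

I2 contains reduce item [E → ; .] and shift item [Y → ; . d] — shift-reduce conflict.

Answer: Yes — I2: [E → ; .] vs [Y → ; . d]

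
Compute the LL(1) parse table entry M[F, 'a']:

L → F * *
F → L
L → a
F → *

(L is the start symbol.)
F → L

To find M[F, 'a'], we find productions for F where 'a' is in the predict set (PREDICT(N → α) = (FIRST(α) \ {ε}) ∪ (FOLLOW(N) if α ⇒* ε)).

Relevant sets:
  FIRST(L) = { '*', 'a' }

F → L: PREDICT = { '*', 'a' }
  'a' is in predict set, so this production goes in M[F, 'a']
F → *: PREDICT = { '*' }

M[F, 'a'] = F → L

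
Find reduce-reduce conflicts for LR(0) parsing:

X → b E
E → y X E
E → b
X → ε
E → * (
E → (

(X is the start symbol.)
A reduce-reduce conflict occurs when an LR(0) state has two complete items [A → α .] and [B → β .] — both call for a reduction, and with no lookahead the parser cannot choose between them.

Augment with X' → X and build the canonical LR(0) collection (I0 = CLOSURE({[X' → . X]}), then GOTO on every symbol after a dot until no new states appear). It has 11 states:
  I0: { [X → . b E], [X → .], [X' → . X] }  — shift, reduce
  I1: { [X' → X .] }  — accept
  I2: { [E → . (], [E → . * (], [E → . b], [E → . y X E], [X → b . E] }  — shift
  I3: { [E → ( .] }  — reduce
  I4: { [E → * . (] }  — shift
  I5: { [X → b E .] }  — reduce
  I6: { [E → b .] }  — reduce
  I7: { [E → y . X E], [X → . b E], [X → .] }  — shift, reduce
  I8: { [E → . (], [E → . * (], [E → . b], [E → . y X E], [E → y X . E] }  — shift
  I9: { [E → y X E .] }  — reduce
  I10: { [E → * ( .] }  — reduce

No state contains more than one complete item.

Answer: No reduce-reduce conflicts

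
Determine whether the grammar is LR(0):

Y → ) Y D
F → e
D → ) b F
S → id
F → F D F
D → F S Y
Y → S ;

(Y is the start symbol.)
No. Shift-reduce conflict between [F → F D F .] and [D → . ) b F]

Augment with Y' → Y and build the canonical LR(0) collection (I0 = CLOSURE({[Y' → . Y]}), then GOTO on every symbol after a dot until no new states appear). It has 17 states:
  I0: { [S → . id], [Y → . ) Y D], [Y → . S ;], [Y' → . Y] }  — shift
  I1: { [S → . id], [Y → ) . Y D], [Y → . ) Y D], [Y → . S ;] }  — shift
  I2: { [Y → S . ;] }  — shift
  I3: { [Y' → Y .] }  — accept
  I4: { [S → id .] }  — reduce
  I5: { [Y → S ; .] }  — reduce
  I6: { [D → . ) b F], [D → . F S Y], [F → . F D F], [F → . e], [Y → ) Y . D] }  — shift
  I7: { [D → ) . b F] }  — shift
  I8: { [Y → ) Y D .] }  — reduce
  I9: { [D → . ) b F], [D → . F S Y], [D → F . S Y], [F → . F D F], [F → . e], [F → F . D F], [S → . id] }  — shift
  I10: { [F → e .] }  — reduce
  I11: { [F → . F D F], [F → . e], [F → F D . F] }  — shift
  I12: { [D → F S . Y], [S → . id], [Y → . ) Y D], [Y → . S ;] }  — shift
  I13: { [D → F S Y .] }  — reduce
  I14: { [D → . ) b F], [D → . F S Y], [F → . F D F], [F → . e], [F → F . D F], [F → F D F .] }  — shift, reduce
  I15: { [D → ) b . F], [F → . F D F], [F → . e] }  — shift
  I16: { [D → ) b F .], [D → . ) b F], [D → . F S Y], [F → . F D F], [F → . e], [F → F . D F] }  — shift, reduce

Conflict in state I14:
  Shift-reduce conflict between [F → F D F .] and [D → . ) b F]
So the grammar is NOT LR(0).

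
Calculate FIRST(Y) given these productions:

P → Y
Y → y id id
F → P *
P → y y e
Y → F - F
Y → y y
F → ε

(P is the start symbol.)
FIRST sets of the other non-terminals involved (by the same procedure, iterated to a fixed point):
  FIRST(F) = { '-', 'y', ε }

From Y → y id id:
  - y is a terminal: add 'y' and stop
From Y → F - F:
  - F is a non-terminal: add FIRST(F) \ {ε} = { '-', 'y' }
    F is nullable, so continue to the next symbol
  - '-' is a terminal: add '-' and stop
From Y → y y:
  - y is a terminal: add 'y' and stop

Collecting: FIRST(Y) = { '-', 'y' }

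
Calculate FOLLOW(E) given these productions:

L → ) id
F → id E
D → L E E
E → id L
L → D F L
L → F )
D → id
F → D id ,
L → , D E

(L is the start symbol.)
{ $, ')', ',', 'id' }

To compute FOLLOW(E), find every occurrence of E on a right-hand side N → α E β: add FIRST(β) \ {ε}, and if β is empty or nullable also add FOLLOW(N). Iterate to a fixed point.

In F → id E: E is at the end, add FOLLOW(F)
In D → L E E: E is followed by E, add FIRST(E) \ {ε} = { 'id' }
In D → L E E: E is at the end, add FOLLOW(D)
In L → , D E: E is at the end, add FOLLOW(L)

The FOLLOW sets referred to above (computed the same way, to a fixed point):
  FOLLOW(F) = { ')', ',', 'id' }
  FOLLOW(D) = { ')', ',', 'id' }
  FOLLOW(L) = { $, ')', ',', 'id' }

Taking the union: FOLLOW(E) = { $, ')', ',', 'id' }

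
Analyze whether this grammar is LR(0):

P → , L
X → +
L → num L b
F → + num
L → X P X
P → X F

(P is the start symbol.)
A grammar is LR(0) if no state in the canonical LR(0) collection has:
  - both a shift item (dot before a terminal) and a complete item (shift-reduce conflict), or
  - two or more complete items (reduce-reduce conflict; the accept item [P' → P .] counts as a complete item here).

Augment with P' → P and build the canonical LR(0) collection (I0 = CLOSURE({[P' → . P]}), then GOTO on every symbol after a dot until no new states appear). It has 15 states:
  I0: { [P → . , L], [P → . X F], [P' → . P], [X → . +] }  — shift
  I1: { [X → + .] }  — reduce
  I2: { [L → . X P X], [L → . num L b], [P → , . L], [X → . +] }  — shift
  I3: { [P' → P .] }  — accept
  I4: { [F → . + num], [P → X . F] }  — shift
  I5: { [F → + . num] }  — shift
  I6: { [P → X F .] }  — reduce
  I7: { [F → + num .] }  — reduce
  I8: { [P → , L .] }  — reduce
  I9: { [L → X . P X], [P → . , L], [P → . X F], [X → . +] }  — shift
  I10: { [L → . X P X], [L → . num L b], [L → num . L b], [X → . +] }  — shift
  I11: { [L → num L . b] }  — shift
  I12: { [L → num L b .] }  — reduce
  I13: { [L → X P . X], [X → . +] }  — shift
  I14: { [L → X P X .] }  — reduce

Every state is either a pure shift/goto state or contains exactly one complete item and nothing to shift — no conflicts. The grammar is LR(0).

Answer: Yes, the grammar is LR(0)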